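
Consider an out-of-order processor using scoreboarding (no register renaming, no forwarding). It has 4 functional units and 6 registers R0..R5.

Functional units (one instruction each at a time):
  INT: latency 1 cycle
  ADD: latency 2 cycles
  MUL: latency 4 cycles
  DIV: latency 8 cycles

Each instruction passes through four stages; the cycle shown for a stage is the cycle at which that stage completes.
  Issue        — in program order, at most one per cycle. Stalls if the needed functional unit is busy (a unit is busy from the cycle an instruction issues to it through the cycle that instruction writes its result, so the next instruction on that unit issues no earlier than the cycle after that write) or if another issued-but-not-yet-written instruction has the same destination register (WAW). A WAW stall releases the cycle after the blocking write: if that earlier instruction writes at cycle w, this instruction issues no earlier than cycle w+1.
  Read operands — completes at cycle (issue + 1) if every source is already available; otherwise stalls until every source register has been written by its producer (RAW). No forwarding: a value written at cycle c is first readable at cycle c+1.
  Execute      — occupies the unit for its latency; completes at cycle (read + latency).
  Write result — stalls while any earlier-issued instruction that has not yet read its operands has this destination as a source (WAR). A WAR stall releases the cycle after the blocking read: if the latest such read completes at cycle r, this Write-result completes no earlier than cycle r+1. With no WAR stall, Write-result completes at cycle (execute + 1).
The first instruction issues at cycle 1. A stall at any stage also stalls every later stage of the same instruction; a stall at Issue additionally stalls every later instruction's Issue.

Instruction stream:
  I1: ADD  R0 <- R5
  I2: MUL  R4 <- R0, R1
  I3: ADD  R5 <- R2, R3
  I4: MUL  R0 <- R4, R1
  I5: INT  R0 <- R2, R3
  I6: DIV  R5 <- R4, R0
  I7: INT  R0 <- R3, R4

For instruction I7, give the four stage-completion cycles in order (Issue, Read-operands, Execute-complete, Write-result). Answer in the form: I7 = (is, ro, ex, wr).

I7 = (23, 24, 25, 26)

t=1  I1 issues→ADD
t=2  I1 reads | I2 issues→MUL
t=4  I1 exec-done
t=5  I1 writes R0
t=6  I2 reads | I3 issues→ADD
t=7  I3 reads
t=9  I3 exec-done
t=10  I2 exec-done | I3 writes R5
t=11  I2 writes R4
t=12  I4 issues→MUL
t=13  I4 reads
t=17  I4 exec-done
t=18  I4 writes R0
t=19  I5 issues→INT
t=20  I5 reads | I6 issues→DIV
t=21  I5 exec-done
t=22  I5 writes R0
t=23  I6 reads | I7 issues→INT
t=24  I7 reads
t=25  I7 exec-done
t=26  I7 writes R0
t=31  I6 exec-done
t=32  I6 writes R5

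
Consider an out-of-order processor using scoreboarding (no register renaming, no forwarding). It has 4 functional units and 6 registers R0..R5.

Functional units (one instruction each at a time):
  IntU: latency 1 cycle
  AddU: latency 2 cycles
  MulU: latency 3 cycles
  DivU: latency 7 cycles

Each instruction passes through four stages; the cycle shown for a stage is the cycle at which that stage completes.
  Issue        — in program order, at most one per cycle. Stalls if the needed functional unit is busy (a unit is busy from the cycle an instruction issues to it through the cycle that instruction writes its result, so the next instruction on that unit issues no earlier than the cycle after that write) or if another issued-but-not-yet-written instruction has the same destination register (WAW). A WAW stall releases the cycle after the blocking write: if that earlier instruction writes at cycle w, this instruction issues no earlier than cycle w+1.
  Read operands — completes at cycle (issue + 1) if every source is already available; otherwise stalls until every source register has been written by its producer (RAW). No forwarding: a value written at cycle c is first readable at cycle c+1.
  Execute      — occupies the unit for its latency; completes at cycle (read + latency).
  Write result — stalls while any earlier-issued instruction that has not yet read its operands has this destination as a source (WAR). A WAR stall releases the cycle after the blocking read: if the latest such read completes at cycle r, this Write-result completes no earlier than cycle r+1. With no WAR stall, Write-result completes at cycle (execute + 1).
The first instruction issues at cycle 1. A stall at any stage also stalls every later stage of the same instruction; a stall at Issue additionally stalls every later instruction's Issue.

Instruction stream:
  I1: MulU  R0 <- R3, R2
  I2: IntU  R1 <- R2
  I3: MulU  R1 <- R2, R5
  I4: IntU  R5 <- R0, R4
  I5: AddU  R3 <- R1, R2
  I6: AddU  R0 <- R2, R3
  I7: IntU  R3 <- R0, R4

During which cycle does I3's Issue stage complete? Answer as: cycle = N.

1) issue 1, read 2, done 5, write 6
2) issue 2, read 3, done 4, write 5
3) issue 7, read 8, done 11, write 12  <struct: MulU busy until I1 writes@6>
4) issue 8, read 9, done 10, write 11
5) issue 9, read 13, done 15, write 16  <RAW R1: wait I3 write@12>
6) issue 17, read 18, done 20, write 21  <struct: AddU busy until I5 writes@16>
7) issue 18, read 22, done 23, write 24  <RAW R0: wait I6 write@21>

cycle = 7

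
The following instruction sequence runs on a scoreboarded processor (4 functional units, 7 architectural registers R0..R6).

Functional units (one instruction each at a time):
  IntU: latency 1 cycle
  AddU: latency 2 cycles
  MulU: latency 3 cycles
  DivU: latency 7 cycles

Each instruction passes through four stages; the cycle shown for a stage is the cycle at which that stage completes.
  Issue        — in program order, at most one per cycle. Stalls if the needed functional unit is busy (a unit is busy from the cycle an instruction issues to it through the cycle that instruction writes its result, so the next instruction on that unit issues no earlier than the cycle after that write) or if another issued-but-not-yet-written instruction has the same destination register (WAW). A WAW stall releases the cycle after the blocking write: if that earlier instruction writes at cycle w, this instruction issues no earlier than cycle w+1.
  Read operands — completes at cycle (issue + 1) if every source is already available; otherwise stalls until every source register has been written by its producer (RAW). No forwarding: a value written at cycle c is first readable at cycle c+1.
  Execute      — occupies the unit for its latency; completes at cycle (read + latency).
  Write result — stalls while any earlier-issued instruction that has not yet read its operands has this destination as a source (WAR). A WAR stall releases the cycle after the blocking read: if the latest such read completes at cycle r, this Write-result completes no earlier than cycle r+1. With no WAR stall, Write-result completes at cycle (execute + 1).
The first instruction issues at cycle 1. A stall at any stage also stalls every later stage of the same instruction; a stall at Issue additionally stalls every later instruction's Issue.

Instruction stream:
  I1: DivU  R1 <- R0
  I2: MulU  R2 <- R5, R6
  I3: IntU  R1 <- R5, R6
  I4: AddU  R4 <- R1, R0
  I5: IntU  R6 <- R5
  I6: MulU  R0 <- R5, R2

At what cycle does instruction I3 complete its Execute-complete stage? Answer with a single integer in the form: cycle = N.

I1: IS=1 RO=2 EX=9 WR=10
I2: IS=2 RO=3 EX=6 WR=7
I3: IS=11 RO=12 EX=13 WR=14  [WAW R1: wait I1 write@10]
I4: IS=12 RO=15 EX=17 WR=18  [RAW R1: wait I3 write@14]
I5: IS=15 RO=16 EX=17 WR=18  [struct: IntU busy until I3 writes@14]
I6: IS=16 RO=17 EX=20 WR=21

cycle = 13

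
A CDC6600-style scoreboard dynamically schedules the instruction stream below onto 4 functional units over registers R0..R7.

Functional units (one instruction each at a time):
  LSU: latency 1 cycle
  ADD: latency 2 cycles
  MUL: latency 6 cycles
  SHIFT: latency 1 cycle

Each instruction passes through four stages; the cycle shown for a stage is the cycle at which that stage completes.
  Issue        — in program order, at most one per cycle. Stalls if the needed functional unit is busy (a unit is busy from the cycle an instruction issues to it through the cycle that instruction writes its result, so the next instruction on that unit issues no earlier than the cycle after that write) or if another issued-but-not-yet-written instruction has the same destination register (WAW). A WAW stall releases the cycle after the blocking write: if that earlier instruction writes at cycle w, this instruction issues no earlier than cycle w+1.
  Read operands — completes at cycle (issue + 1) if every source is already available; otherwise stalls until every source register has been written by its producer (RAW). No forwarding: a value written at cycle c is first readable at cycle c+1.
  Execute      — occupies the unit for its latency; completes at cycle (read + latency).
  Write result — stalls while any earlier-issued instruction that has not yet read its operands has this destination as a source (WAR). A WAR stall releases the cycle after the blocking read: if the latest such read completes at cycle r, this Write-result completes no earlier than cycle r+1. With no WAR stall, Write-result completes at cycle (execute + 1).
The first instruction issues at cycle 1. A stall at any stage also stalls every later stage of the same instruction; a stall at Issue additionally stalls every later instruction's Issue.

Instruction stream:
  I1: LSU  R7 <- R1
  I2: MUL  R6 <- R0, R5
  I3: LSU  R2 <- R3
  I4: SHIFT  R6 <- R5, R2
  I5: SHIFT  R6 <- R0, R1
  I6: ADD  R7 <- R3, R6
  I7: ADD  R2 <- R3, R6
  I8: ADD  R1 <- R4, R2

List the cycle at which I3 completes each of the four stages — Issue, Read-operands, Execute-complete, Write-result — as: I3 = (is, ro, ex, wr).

cycle 1: I1→LSU
cycle 2: I1 RO, I2→MUL
cycle 3: I1 EX, I2 RO
cycle 4: I1 WR R7
cycle 5: I3→LSU
cycle 6: I3 RO
cycle 7: I3 EX
cycle 8: I3 WR R2
cycle 9: I2 EX
cycle 10: I2 WR R6
cycle 11: I4→SHIFT
cycle 12: I4 RO
cycle 13: I4 EX
cycle 14: I4 WR R6
cycle 15: I5→SHIFT
cycle 16: I5 RO, I6→ADD
cycle 17: I5 EX
cycle 18: I5 WR R6
cycle 19: I6 RO
cycle 21: I6 EX
cycle 22: I6 WR R7
cycle 23: I7→ADD
cycle 24: I7 RO
cycle 26: I7 EX
cycle 27: I7 WR R2
cycle 28: I8→ADD
cycle 29: I8 RO
cycle 31: I8 EX
cycle 32: I8 WR R1

I3 = (5, 6, 7, 8)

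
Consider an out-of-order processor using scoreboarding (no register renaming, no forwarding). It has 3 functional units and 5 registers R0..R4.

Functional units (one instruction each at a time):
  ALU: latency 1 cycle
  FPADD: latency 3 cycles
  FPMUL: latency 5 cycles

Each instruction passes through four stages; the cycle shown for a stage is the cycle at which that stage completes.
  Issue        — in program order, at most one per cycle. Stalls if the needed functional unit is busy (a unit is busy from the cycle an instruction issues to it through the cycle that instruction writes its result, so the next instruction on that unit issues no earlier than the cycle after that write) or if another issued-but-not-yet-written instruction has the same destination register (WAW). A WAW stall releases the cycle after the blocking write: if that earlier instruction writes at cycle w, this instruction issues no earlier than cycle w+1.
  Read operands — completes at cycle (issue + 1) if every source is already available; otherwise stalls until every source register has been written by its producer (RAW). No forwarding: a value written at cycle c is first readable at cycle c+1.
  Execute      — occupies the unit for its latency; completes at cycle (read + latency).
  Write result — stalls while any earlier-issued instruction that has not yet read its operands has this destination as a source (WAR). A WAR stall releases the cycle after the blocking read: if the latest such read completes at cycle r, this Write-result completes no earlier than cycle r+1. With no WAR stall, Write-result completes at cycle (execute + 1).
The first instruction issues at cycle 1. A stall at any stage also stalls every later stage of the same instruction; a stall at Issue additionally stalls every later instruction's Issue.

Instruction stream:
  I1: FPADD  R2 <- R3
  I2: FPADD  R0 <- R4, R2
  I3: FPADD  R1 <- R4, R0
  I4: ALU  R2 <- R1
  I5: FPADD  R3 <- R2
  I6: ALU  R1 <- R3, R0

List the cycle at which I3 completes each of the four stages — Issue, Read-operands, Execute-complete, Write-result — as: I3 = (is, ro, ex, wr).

I3 = (13, 14, 17, 18)

I1 -> (1, 2, 5, 6)
I2 -> (7, 8, 11, 12)  // struct: FPADD busy until I1 writes@6
I3 -> (13, 14, 17, 18)  // struct: FPADD busy until I2 writes@12
I4 -> (14, 19, 20, 21)  // RAW R1: wait I3 write@18
I5 -> (19, 22, 25, 26)  // struct: FPADD busy until I3 writes@18, RAW R2: wait I4 write@21
I6 -> (22, 27, 28, 29)  // struct: ALU busy until I4 writes@21, RAW R3: wait I5 write@26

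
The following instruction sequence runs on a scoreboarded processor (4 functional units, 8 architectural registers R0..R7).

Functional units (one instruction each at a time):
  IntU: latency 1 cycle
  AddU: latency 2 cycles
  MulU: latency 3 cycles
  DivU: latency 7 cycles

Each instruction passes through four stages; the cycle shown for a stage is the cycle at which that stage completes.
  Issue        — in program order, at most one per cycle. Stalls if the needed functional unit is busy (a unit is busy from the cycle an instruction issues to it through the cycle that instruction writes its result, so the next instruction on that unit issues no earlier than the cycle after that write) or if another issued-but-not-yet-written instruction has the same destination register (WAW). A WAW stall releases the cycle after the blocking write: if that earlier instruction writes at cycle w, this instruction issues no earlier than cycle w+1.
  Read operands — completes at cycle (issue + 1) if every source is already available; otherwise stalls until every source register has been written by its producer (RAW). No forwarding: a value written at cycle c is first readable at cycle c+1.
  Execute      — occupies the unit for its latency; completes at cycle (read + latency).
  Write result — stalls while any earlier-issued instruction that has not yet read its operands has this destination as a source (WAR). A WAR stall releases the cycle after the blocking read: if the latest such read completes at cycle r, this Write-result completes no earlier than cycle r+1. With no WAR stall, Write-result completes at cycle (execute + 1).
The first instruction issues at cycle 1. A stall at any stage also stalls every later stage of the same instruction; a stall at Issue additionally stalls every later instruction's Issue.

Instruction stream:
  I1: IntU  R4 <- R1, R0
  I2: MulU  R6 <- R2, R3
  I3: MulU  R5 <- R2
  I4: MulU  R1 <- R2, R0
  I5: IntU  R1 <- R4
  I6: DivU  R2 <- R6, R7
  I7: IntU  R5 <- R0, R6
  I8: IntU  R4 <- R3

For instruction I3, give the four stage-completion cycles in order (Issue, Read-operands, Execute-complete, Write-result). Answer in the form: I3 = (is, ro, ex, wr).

c1: I1→IntU
c2: I1 RO | I2→MulU
c3: I1 EX | I2 RO
c4: I1 WR R4
c6: I2 EX
c7: I2 WR R6
c8: I3→MulU
c9: I3 RO
c12: I3 EX
c13: I3 WR R5
c14: I4→MulU
c15: I4 RO
c18: I4 EX
c19: I4 WR R1
c20: I5→IntU
c21: I5 RO | I6→DivU
c22: I5 EX | I6 RO
c23: I5 WR R1
c24: I7→IntU
c25: I7 RO
c26: I7 EX
c27: I7 WR R5
c28: I8→IntU
c29: I6 EX | I8 RO
c30: I6 WR R2 | I8 EX
c31: I8 WR R4

I3 = (8, 9, 12, 13)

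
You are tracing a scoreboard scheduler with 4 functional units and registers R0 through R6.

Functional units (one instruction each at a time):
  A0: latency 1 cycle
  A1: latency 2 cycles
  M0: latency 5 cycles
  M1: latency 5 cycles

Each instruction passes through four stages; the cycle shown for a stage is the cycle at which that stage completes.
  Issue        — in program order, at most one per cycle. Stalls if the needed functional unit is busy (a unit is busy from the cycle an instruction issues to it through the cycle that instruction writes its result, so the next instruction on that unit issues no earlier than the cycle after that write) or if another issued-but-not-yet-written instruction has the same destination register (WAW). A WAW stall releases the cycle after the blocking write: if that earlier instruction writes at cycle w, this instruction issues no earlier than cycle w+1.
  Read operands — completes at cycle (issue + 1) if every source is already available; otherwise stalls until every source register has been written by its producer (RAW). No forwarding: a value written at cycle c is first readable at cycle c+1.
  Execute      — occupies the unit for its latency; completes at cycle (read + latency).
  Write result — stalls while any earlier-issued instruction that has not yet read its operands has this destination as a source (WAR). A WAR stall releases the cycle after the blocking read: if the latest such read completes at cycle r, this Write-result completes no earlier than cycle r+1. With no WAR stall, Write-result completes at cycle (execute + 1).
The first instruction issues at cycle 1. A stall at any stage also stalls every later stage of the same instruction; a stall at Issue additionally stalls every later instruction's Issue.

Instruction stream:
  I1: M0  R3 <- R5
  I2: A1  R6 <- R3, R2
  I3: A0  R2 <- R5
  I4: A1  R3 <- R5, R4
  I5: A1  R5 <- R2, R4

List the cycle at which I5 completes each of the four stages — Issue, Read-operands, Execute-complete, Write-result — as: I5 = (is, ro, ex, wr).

[1] I1→M0
[2] I1 RO · I2→A1
[3] I3→A0
[4] I3 RO
[5] I3 EX
[7] I1 EX
[8] I1 WR R3
[9] I2 RO
[10] I3 WR R2
[11] I2 EX
[12] I2 WR R6
[13] I4→A1
[14] I4 RO
[16] I4 EX
[17] I4 WR R3
[18] I5→A1
[19] I5 RO
[21] I5 EX
[22] I5 WR R5

I5 = (18, 19, 21, 22)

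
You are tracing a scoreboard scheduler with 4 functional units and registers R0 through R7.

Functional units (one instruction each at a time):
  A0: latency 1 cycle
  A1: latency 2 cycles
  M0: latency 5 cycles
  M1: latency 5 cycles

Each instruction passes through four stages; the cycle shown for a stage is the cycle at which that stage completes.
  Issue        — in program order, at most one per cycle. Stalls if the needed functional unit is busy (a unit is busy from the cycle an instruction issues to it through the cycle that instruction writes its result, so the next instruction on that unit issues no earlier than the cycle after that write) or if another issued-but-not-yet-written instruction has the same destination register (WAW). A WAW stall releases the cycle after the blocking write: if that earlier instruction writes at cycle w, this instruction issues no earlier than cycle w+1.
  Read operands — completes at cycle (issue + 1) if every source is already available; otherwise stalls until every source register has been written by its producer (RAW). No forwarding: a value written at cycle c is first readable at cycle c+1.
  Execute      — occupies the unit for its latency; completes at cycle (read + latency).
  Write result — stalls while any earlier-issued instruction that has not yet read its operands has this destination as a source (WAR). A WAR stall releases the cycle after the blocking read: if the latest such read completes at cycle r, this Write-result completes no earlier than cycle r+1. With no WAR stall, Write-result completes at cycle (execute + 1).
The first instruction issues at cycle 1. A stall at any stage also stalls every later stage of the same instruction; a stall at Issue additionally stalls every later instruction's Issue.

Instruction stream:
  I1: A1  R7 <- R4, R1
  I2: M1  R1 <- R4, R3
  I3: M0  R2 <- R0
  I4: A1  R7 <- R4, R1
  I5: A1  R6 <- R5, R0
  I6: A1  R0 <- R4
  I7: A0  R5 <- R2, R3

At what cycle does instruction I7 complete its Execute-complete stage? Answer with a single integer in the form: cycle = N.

1) issue 1, read 2, done 4, write 5
2) issue 2, read 3, done 8, write 9
3) issue 3, read 4, done 9, write 10
4) issue 6, read 10, done 12, write 13  <struct: A1 busy until I1 writes@5 / RAW R1: wait I2 write@9>
5) issue 14, read 15, done 17, write 18  <struct: A1 busy until I4 writes@13>
6) issue 19, read 20, done 22, write 23  <struct: A1 busy until I5 writes@18>
7) issue 20, read 21, done 22, write 23

cycle = 22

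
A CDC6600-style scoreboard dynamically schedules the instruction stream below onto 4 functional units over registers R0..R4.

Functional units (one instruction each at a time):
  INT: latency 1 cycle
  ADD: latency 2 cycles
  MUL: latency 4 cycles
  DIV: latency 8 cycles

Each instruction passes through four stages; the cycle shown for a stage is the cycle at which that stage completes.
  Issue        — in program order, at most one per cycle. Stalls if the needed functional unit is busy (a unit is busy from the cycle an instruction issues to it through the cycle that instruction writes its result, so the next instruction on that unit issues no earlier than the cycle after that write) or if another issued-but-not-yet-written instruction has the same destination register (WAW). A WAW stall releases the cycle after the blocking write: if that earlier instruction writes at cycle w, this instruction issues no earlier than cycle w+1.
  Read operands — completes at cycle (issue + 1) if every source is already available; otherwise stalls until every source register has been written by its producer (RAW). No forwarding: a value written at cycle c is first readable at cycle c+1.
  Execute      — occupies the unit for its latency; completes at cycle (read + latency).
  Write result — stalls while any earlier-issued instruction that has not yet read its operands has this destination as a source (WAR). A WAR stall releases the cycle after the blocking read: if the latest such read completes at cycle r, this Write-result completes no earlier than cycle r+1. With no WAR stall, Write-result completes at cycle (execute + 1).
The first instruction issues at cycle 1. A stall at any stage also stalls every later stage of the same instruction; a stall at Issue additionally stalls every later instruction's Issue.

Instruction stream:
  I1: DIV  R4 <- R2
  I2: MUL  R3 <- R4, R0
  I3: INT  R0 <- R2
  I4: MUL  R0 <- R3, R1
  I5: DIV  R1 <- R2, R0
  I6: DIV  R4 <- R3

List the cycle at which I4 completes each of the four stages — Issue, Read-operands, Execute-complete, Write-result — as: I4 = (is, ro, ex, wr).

I4 = (18, 19, 23, 24)

t=1  issue I1 (DIV)
t=2  I1 read-ops | issue I2 (MUL)
t=3  issue I3 (INT)
t=4  I3 read-ops
t=5  I3 finished on INT
t=10  I1 finished on DIV
t=11  I1→R4
t=12  I2 read-ops
t=13  I3→R0
t=16  I2 finished on MUL
t=17  I2→R3
t=18  issue I4 (MUL)
t=19  I4 read-ops | issue I5 (DIV)
t=23  I4 finished on MUL
t=24  I4→R0
t=25  I5 read-ops
t=33  I5 finished on DIV
t=34  I5→R1
t=35  issue I6 (DIV)
t=36  I6 read-ops
t=44  I6 finished on DIV
t=45  I6→R4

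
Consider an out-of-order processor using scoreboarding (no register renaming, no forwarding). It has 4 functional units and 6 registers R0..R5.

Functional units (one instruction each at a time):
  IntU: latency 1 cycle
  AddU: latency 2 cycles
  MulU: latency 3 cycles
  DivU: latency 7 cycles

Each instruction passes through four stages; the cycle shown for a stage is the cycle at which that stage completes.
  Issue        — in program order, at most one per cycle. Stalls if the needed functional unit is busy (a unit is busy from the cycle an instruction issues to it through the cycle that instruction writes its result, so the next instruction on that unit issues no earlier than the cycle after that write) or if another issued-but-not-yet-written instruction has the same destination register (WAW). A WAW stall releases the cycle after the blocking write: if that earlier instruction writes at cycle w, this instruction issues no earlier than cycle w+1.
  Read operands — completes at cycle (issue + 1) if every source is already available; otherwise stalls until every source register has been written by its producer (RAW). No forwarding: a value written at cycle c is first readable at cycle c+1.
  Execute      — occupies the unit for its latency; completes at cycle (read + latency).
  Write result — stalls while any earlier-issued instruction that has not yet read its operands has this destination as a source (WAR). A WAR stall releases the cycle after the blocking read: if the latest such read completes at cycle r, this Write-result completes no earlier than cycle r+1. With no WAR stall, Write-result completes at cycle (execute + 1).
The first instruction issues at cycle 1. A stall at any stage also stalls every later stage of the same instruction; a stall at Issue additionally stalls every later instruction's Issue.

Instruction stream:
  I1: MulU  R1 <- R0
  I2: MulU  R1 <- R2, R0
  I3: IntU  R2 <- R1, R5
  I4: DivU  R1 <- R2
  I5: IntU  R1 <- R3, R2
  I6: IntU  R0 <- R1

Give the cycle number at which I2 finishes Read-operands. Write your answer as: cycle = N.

cycle = 8

[1] I1→MulU
[2] I1 RO
[5] I1 EX
[6] I1 WR R1
[7] I2→MulU
[8] I2 RO, I3→IntU
[11] I2 EX
[12] I2 WR R1
[13] I3 RO, I4→DivU
[14] I3 EX
[15] I3 WR R2
[16] I4 RO
[23] I4 EX
[24] I4 WR R1
[25] I5→IntU
[26] I5 RO
[27] I5 EX
[28] I5 WR R1
[29] I6→IntU
[30] I6 RO
[31] I6 EX
[32] I6 WR R0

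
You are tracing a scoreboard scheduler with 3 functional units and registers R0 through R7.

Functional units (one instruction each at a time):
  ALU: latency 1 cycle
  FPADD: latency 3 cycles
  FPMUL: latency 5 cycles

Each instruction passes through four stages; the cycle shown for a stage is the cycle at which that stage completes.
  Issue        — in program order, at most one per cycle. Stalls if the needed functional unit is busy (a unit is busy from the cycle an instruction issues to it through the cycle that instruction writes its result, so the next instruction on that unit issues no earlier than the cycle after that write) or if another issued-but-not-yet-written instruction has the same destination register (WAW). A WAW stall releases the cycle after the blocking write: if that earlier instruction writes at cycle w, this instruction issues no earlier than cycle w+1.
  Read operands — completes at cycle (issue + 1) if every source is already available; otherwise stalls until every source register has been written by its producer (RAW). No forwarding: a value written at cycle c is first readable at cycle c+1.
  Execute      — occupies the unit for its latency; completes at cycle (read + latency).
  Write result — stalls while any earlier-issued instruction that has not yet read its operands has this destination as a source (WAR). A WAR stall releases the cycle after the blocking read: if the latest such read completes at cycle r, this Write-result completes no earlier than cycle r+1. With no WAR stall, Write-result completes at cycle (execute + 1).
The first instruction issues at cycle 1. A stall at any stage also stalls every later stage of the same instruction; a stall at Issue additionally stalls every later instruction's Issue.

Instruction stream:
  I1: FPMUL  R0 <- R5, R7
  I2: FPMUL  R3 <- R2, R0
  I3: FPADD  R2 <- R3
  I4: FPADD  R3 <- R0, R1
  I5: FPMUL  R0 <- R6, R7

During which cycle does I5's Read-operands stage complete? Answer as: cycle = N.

cycle = 24

I1 -> (1, 2, 7, 8)
I2 -> (9, 10, 15, 16)  // struct: FPMUL busy until I1 writes@8
I3 -> (10, 17, 20, 21)  // RAW R3: wait I2 write@16
I4 -> (22, 23, 26, 27)  // struct: FPADD busy until I3 writes@21
I5 -> (23, 24, 29, 30)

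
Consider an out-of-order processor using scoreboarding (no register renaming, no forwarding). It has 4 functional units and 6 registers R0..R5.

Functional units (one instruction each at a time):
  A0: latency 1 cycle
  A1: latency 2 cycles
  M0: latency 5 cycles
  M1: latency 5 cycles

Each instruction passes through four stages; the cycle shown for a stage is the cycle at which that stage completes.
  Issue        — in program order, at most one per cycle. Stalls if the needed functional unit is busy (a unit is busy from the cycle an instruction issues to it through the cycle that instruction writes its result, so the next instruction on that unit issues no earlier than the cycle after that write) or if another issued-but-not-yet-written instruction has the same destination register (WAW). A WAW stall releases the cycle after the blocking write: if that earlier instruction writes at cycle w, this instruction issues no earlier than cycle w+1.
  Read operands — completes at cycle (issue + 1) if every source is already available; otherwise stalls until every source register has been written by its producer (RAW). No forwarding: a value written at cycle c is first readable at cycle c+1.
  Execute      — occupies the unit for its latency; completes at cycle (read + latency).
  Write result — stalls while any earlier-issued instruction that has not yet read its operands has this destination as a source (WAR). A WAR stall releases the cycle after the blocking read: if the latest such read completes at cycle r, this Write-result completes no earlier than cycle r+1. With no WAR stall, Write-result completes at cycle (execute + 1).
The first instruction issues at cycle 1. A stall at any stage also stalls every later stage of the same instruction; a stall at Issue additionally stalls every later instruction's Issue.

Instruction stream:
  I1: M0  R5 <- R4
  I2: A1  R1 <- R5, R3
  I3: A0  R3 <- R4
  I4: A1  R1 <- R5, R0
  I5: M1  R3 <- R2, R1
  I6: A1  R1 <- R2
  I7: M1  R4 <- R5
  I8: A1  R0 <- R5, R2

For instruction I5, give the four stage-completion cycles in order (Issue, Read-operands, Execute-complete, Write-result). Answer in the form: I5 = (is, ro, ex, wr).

I1  is:1  ro:2  ex:7  wr:8
I2  is:2  ro:9  ex:11  wr:12  — RAW R5: wait I1 write@8
I3  is:3  ro:4  ex:5  wr:10  — WAR R3: wait I2 read@9
I4  is:13  ro:14  ex:16  wr:17  — struct: A1 busy until I2 writes@12
I5  is:14  ro:18  ex:23  wr:24  — RAW R1: wait I4 write@17
I6  is:18  ro:19  ex:21  wr:22  — struct: A1 busy until I4 writes@17
I7  is:25  ro:26  ex:31  wr:32  — struct: M1 busy until I5 writes@24
I8  is:26  ro:27  ex:29  wr:30

I5 = (14, 18, 23, 24)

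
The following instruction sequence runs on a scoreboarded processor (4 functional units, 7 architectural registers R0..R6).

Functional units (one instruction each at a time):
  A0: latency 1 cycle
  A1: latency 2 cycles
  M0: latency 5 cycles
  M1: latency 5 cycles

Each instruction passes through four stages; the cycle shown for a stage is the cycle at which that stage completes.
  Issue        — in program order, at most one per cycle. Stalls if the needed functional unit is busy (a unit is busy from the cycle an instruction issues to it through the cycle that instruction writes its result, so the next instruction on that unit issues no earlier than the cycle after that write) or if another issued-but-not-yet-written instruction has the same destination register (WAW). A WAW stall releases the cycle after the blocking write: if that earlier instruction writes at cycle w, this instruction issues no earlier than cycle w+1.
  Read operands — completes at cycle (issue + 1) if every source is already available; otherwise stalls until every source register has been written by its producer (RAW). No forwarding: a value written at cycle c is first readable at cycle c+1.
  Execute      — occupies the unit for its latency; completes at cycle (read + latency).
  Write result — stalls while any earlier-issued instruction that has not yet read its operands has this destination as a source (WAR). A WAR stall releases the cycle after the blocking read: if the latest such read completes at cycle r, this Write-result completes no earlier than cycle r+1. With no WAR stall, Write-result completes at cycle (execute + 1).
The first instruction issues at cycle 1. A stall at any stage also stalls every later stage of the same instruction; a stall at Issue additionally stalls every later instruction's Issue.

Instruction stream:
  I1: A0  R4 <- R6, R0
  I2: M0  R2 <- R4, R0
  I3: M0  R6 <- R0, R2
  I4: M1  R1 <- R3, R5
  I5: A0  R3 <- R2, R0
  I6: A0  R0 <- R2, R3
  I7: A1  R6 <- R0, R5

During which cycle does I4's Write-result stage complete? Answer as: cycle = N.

t=1  I1 dispatched to A0
t=2  I1 operands ready | I2 dispatched to M0
t=3  I1 complete
t=4  R4←I1
t=5  I2 operands ready
t=10  I2 complete
t=11  R2←I2
t=12  I3 dispatched to M0
t=13  I3 operands ready | I4 dispatched to M1
t=14  I4 operands ready | I5 dispatched to A0
t=15  I5 operands ready
t=16  I5 complete
t=17  R3←I5
t=18  I3 complete | I6 dispatched to A0
t=19  R6←I3 | I4 complete | I6 operands ready
t=20  R1←I4 | I6 complete | I7 dispatched to A1
t=21  R0←I6
t=22  I7 operands ready
t=24  I7 complete
t=25  R6←I7

cycle = 20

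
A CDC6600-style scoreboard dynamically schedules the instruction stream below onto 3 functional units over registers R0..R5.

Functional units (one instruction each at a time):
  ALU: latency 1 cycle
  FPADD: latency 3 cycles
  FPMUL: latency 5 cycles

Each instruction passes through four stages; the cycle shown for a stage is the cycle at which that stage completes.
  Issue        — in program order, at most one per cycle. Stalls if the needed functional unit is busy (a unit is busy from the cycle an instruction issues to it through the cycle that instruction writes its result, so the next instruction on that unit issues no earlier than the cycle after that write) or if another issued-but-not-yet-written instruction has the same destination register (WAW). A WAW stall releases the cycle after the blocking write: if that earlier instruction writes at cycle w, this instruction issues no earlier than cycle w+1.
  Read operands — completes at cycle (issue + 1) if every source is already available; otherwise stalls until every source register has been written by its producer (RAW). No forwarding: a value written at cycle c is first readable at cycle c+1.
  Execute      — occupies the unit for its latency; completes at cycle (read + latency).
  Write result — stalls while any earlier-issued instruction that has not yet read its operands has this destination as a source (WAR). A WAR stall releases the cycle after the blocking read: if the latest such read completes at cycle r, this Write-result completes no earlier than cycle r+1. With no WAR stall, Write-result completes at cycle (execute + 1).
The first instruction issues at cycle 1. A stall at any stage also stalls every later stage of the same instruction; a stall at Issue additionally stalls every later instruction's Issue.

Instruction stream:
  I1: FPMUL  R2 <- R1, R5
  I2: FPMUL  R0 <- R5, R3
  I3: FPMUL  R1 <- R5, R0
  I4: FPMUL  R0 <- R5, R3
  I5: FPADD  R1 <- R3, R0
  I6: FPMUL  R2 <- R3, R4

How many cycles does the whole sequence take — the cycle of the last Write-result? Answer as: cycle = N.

cycle 1: I1→FPMUL
cycle 2: I1 RO
cycle 7: I1 EX
cycle 8: I1 WR R2
cycle 9: I2→FPMUL
cycle 10: I2 RO
cycle 15: I2 EX
cycle 16: I2 WR R0
cycle 17: I3→FPMUL
cycle 18: I3 RO
cycle 23: I3 EX
cycle 24: I3 WR R1
cycle 25: I4→FPMUL
cycle 26: I4 RO, I5→FPADD
cycle 31: I4 EX
cycle 32: I4 WR R0
cycle 33: I5 RO, I6→FPMUL
cycle 34: I6 RO
cycle 36: I5 EX
cycle 37: I5 WR R1
cycle 39: I6 EX
cycle 40: I6 WR R2

cycle = 40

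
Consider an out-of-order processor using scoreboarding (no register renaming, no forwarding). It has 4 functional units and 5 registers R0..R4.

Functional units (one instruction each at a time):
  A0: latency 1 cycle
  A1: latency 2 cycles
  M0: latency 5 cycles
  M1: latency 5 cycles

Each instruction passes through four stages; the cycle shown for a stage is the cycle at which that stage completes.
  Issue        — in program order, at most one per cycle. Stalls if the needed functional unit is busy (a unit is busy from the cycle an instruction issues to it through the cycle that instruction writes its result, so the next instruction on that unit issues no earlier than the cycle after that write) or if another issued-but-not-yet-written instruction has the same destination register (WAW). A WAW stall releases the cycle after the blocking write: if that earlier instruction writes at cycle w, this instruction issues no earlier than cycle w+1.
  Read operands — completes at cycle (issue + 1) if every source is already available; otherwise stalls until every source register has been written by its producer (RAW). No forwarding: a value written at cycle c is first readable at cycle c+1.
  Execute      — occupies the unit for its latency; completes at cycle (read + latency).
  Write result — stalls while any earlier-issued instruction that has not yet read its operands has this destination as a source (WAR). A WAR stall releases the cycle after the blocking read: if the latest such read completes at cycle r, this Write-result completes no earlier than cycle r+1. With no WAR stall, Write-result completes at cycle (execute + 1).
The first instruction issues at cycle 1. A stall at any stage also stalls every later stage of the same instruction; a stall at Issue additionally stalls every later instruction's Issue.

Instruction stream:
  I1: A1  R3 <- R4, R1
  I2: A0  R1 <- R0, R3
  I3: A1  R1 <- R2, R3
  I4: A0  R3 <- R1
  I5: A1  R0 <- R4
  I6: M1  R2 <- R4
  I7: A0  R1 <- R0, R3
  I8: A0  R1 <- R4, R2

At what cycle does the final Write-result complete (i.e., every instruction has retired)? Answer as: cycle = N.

cycle = 25

t=1  issue I1 (A1)
t=2  I1 read-ops, issue I2 (A0)
t=4  I1 finished on A1
t=5  I1→R3
t=6  I2 read-ops
t=7  I2 finished on A0
t=8  I2→R1
t=9  issue I3 (A1)
t=10  I3 read-ops, issue I4 (A0)
t=12  I3 finished on A1
t=13  I3→R1
t=14  I4 read-ops, issue I5 (A1)
t=15  I4 finished on A0, I5 read-ops, issue I6 (M1)
t=16  I4→R3, I6 read-ops
t=17  I5 finished on A1, issue I7 (A0)
t=18  I5→R0
t=19  I7 read-ops
t=20  I7 finished on A0
t=21  I6 finished on M1, I7→R1
t=22  I6→R2, issue I8 (A0)
t=23  I8 read-ops
t=24  I8 finished on A0
t=25  I8→R1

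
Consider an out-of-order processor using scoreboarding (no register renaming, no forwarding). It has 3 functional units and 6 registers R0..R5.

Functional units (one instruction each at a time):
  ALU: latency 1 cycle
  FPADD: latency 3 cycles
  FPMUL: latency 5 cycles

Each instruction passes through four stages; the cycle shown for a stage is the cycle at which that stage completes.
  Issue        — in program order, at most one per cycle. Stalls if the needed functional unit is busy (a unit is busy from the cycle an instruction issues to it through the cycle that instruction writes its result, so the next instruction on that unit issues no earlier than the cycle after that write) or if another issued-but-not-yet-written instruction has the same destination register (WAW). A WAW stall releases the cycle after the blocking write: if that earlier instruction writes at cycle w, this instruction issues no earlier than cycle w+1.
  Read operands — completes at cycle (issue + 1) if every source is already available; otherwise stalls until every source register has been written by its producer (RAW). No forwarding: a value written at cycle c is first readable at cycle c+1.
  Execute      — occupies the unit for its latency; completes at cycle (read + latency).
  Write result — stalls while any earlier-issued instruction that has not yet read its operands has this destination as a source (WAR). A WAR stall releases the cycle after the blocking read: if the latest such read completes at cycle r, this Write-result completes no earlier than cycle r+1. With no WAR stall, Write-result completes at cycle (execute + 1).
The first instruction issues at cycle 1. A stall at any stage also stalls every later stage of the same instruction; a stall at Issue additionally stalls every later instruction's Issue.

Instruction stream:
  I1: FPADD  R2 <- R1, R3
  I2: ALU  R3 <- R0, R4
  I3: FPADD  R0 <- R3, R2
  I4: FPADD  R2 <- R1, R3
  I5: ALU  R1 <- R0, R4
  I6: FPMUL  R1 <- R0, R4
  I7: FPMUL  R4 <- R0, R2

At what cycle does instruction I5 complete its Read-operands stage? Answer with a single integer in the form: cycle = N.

cycle 1: I1 issues→FPADD
cycle 2: I1 reads, I2 issues→ALU
cycle 3: I2 reads
cycle 4: I2 exec-done
cycle 5: I1 exec-done, I2 writes R3
cycle 6: I1 writes R2
cycle 7: I3 issues→FPADD
cycle 8: I3 reads
cycle 11: I3 exec-done
cycle 12: I3 writes R0
cycle 13: I4 issues→FPADD
cycle 14: I4 reads, I5 issues→ALU
cycle 15: I5 reads
cycle 16: I5 exec-done
cycle 17: I4 exec-done, I5 writes R1
cycle 18: I4 writes R2, I6 issues→FPMUL
cycle 19: I6 reads
cycle 24: I6 exec-done
cycle 25: I6 writes R1
cycle 26: I7 issues→FPMUL
cycle 27: I7 reads
cycle 32: I7 exec-done
cycle 33: I7 writes R4

cycle = 15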